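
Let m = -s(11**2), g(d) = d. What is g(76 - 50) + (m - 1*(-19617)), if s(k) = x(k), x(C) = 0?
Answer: 19643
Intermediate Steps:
s(k) = 0
m = 0 (m = -1*0 = 0)
g(76 - 50) + (m - 1*(-19617)) = (76 - 50) + (0 - 1*(-19617)) = 26 + (0 + 19617) = 26 + 19617 = 19643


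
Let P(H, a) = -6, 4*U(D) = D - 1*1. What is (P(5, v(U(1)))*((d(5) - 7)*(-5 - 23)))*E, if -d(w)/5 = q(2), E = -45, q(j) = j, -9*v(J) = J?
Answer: 128520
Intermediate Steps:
U(D) = -1/4 + D/4 (U(D) = (D - 1*1)/4 = (D - 1)/4 = (-1 + D)/4 = -1/4 + D/4)
v(J) = -J/9
d(w) = -10 (d(w) = -5*2 = -10)
(P(5, v(U(1)))*((d(5) - 7)*(-5 - 23)))*E = -6*(-10 - 7)*(-5 - 23)*(-45) = -(-102)*(-28)*(-45) = -6*476*(-45) = -2856*(-45) = 128520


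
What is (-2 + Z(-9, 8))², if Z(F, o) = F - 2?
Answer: 169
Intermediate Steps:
Z(F, o) = -2 + F
(-2 + Z(-9, 8))² = (-2 + (-2 - 9))² = (-2 - 11)² = (-13)² = 169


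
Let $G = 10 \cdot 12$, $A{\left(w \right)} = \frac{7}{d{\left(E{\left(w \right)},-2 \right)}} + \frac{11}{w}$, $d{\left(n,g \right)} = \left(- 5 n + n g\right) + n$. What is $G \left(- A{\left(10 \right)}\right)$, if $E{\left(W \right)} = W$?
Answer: $-118$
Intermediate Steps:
$d{\left(n,g \right)} = - 4 n + g n$ ($d{\left(n,g \right)} = \left(- 5 n + g n\right) + n = - 4 n + g n$)
$A{\left(w \right)} = \frac{59}{6 w}$ ($A{\left(w \right)} = \frac{7}{w \left(-4 - 2\right)} + \frac{11}{w} = \frac{7}{w \left(-6\right)} + \frac{11}{w} = \frac{7}{\left(-6\right) w} + \frac{11}{w} = 7 \left(- \frac{1}{6 w}\right) + \frac{11}{w} = - \frac{7}{6 w} + \frac{11}{w} = \frac{59}{6 w}$)
$G = 120$
$G \left(- A{\left(10 \right)}\right) = 120 \left(- \frac{59}{6 \cdot 10}\right) = 120 \left(\left(-1\right) \frac{59}{60}\right) = 120 \left(- \frac{59}{60}\right) = -118$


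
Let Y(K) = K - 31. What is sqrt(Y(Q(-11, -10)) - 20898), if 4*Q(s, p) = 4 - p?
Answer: I*sqrt(83702)/2 ≈ 144.66*I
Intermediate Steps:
Q(s, p) = 1 - p/4 (Q(s, p) = (4 - p)/4 = 1 - p/4)
Y(K) = -31 + K
sqrt(Y(Q(-11, -10)) - 20898) = sqrt((-31 + (1 - 1/4*(-10))) - 20898) = sqrt((-31 + (1 + 5/2)) - 20898) = sqrt((-31 + 7/2) - 20898) = sqrt(-55/2 - 20898) = sqrt(-41851/2) = I*sqrt(83702)/2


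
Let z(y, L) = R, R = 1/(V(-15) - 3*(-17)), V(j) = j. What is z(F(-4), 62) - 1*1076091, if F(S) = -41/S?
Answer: -38739275/36 ≈ -1.0761e+6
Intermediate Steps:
R = 1/36 (R = 1/(-15 - 3*(-17)) = 1/(-15 + 51) = 1/36 ≈ 0.027778)
z(y, L) = 1/36
z(F(-4), 62) - 1*1076091 = 1/36 - 1*1076091 = 1/36 - 1076091 = -38739275/36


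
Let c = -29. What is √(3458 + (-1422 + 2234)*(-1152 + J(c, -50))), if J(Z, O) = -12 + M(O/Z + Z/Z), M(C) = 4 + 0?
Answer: I*√938462 ≈ 968.74*I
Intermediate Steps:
M(C) = 4
J(Z, O) = -8 (J(Z, O) = -12 + 4 = -8)
√(3458 + (-1422 + 2234)*(-1152 + J(c, -50))) = √(3458 + (-1422 + 2234)*(-1152 - 8)) = √(3458 + 812*(-1160)) = √(3458 - 941920) = √(-938462) = I*√938462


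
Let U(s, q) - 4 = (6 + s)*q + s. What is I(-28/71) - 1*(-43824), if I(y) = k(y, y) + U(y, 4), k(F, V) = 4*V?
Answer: 3113240/71 ≈ 43848.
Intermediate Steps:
U(s, q) = 4 + s + q*(6 + s) (U(s, q) = 4 + ((6 + s)*q + s) = 4 + (q*(6 + s) + s) = 4 + (s + q*(6 + s)) = 4 + s + q*(6 + s))
I(y) = 28 + 9*y (I(y) = 4*y + (4 + y + 6*4 + 4*y) = 4*y + (4 + y + 24 + 4*y) = 4*y + (28 + 5*y) = 28 + 9*y)
I(-28/71) - 1*(-43824) = (28 + 9*(-28/71)) - 1*(-43824) = (28 + 9*(-28*1/71)) + 43824 = (28 + 9*(-28/71)) + 43824 = (28 - 252/71) + 43824 = 1736/71 + 43824 = 3113240/71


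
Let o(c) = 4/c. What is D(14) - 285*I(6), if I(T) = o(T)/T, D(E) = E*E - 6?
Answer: 475/3 ≈ 158.33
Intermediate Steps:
D(E) = -6 + E² (D(E) = E² - 6 = -6 + E²)
I(T) = 4/T² (I(T) = (4/T)/T = 4/T²)
D(14) - 285*I(6) = (-6 + 14²) - 1140/6² = (-6 + 196) - 1140/36 = 190 - 285*⅑ = 190 - 95/3 = 475/3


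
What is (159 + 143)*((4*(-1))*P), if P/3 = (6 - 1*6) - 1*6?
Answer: 21744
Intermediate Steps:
P = -18 (P = 3*((6 - 1*6) - 1*6) = 3*((6 - 6) - 6) = 3*(0 - 6) = 3*(-6) = -18)
(159 + 143)*((4*(-1))*P) = (159 + 143)*((4*(-1))*(-18)) = 302*(-4*(-18)) = 302*72 = 21744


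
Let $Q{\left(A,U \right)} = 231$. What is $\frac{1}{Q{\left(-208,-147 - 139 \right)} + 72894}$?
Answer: $\frac{1}{73125} \approx 1.3675 \cdot 10^{-5}$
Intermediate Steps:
$\frac{1}{Q{\left(-208,-147 - 139 \right)} + 72894} = \frac{1}{231 + 72894} = \frac{1}{73125}$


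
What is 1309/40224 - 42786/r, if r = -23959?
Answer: 1752386395/963726816 ≈ 1.8183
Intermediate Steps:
1309/40224 - 42786/r = 1309/40224 - 42786/(-23959) = 1309*(1/40224) - 42786*(-1/23959) = 1309/40224 + 42786/23959 = 1752386395/963726816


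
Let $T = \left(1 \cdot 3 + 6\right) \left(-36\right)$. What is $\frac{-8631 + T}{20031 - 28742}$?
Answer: $\frac{8955}{8711} \approx 1.028$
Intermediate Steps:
$T = -324$ ($T = \left(3 + 6\right) \left(-36\right) = 9 \left(-36\right) = -324$)
$\frac{-8631 + T}{20031 - 28742} = \frac{-8631 - 324}{20031 - 28742} = - \frac{8955}{-8711} = \left(-8955\right) \left(- \frac{1}{8711}\right) = \frac{8955}{8711}$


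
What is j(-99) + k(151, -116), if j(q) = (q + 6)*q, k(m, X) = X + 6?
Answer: 9097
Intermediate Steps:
k(m, X) = 6 + X
j(q) = q*(6 + q) (j(q) = (6 + q)*q = q*(6 + q))
j(-99) + k(151, -116) = -99*(6 - 99) + (6 - 116) = -99*(-93) - 110 = 9207 - 110 = 9097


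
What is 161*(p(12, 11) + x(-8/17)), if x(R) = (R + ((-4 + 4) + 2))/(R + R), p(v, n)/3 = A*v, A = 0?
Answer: -2093/8 ≈ -261.63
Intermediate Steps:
p(v, n) = 0 (p(v, n) = 3*(0*v) = 3*0 = 0)
x(R) = (2 + R)/(2*R) (x(R) = (R + (0 + 2))/((2*R)) = (R + 2)*(1/(2*R)) = (2 + R)*(1/(2*R)) = (2 + R)/(2*R))
161*(p(12, 11) + x(-8/17)) = 161*(0 + (2 - 8/17)/(2*((-8/17)))) = 161*(0 + (2 - 8*1/17)/(2*((-8*1/17)))) = 161*(0 + (2 - 8/17)/(2*(-8/17))) = 161*(0 + (1/2)*(-17/8)*(26/17)) = 161*(0 - 13/8) = 161*(-13/8) = -2093/8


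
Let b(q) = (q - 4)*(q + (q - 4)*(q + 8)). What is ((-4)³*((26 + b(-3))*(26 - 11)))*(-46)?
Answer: 12894720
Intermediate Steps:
b(q) = (-4 + q)*(q + (-4 + q)*(8 + q))
((-4)³*((26 + b(-3))*(26 - 11)))*(-46) = ((-4)³*((26 + (128 + (-3)² + (-3)³ - 52*(-3)))*(26 - 11)))*(-46) = -64*(26 + (128 + 9 - 27 + 156))*15*(-46) = -64*(26 + 266)*15*(-46) = -18688*15*(-46) = -64*4380*(-46) = -280320*(-46) = 12894720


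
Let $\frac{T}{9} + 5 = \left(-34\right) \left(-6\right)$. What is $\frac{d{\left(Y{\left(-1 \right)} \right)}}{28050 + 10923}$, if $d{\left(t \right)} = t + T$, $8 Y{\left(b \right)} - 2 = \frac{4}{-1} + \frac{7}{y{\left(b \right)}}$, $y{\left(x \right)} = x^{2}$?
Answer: $\frac{1303}{28344} \approx 0.045971$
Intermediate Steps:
$T = 1791$ ($T = -45 + 9 \left(\left(-34\right) \left(-6\right)\right) = -45 + 9 \cdot 204 = -45 + 1836 = 1791$)
$Y{\left(b \right)} = - \frac{1}{4} + \frac{7}{8 b^{2}}$ ($Y{\left(b \right)} = \frac{1}{4} + \frac{\frac{4}{-1} + \frac{7}{b^{2}}}{8} = \frac{1}{4} + \frac{4 \left(-1\right) + \frac{7}{b^{2}}}{8} = \frac{1}{4} + \frac{-4 + \frac{7}{b^{2}}}{8} = \frac{1}{4} - \left(\frac{1}{2} - \frac{7}{8 b^{2}}\right) = - \frac{1}{4} + \frac{7}{8 b^{2}}$)
$d{\left(t \right)} = 1791 + t$ ($d{\left(t \right)} = t + 1791 = 1791 + t$)
$\frac{d{\left(Y{\left(-1 \right)} \right)}}{28050 + 10923} = \frac{1791 - \left(\frac{1}{4} - \frac{7}{8 \cdot 1}\right)}{28050 + 10923} = \frac{1791 + \left(- \frac{1}{4} + \frac{7}{8} \cdot 1\right)}{38973} = \left(1791 + \left(- \frac{1}{4} + \frac{7}{8}\right)\right) \frac{1}{38973} = \left(1791 + \frac{5}{8}\right) \frac{1}{38973} = \frac{14333}{8} \cdot \frac{1}{38973} = \frac{1303}{28344}$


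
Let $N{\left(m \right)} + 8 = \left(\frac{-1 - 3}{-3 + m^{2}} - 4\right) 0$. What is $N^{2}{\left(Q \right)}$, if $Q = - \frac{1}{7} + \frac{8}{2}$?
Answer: $64$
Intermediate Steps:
$Q = \frac{27}{7}$ ($Q = \left(-1\right) \frac{1}{7} + 8 \cdot \frac{1}{2} = - \frac{1}{7} + 4 = \frac{27}{7} \approx 3.8571$)
$N{\left(m \right)} = -8$ ($N{\left(m \right)} = -8 + \left(\frac{-1 - 3}{-3 + m^{2}} - 4\right) 0 = -8 + \left(- \frac{4}{-3 + m^{2}} - 4\right) 0 = -8 + \left(-4 - \frac{4}{-3 + m^{2}}\right) 0 = -8 + 0 = -8$)
$N^{2}{\left(Q \right)} = \left(-8\right)^{2} = 64$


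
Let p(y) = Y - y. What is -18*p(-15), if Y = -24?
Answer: 162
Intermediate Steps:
p(y) = -24 - y
-18*p(-15) = -18*(-24 - 1*(-15)) = -18*(-24 + 15) = -18*(-9) = 162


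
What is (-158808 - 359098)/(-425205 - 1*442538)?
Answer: 517906/867743 ≈ 0.59684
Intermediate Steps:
(-158808 - 359098)/(-425205 - 1*442538) = -517906/(-425205 - 442538) = -517906/(-867743) = -517906*(-1/867743) = 517906/867743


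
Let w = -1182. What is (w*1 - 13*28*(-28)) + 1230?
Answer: 10240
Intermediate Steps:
(w*1 - 13*28*(-28)) + 1230 = (-1182*1 - 13*28*(-28)) + 1230 = (-1182 - 364*(-28)) + 1230 = (-1182 + 10192) + 1230 = 9010 + 1230 = 10240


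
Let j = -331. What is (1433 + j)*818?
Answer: 901436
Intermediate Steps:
(1433 + j)*818 = (1433 - 331)*818 = 1102*818 = 901436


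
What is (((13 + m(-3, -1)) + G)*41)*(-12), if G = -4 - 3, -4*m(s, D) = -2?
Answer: -3198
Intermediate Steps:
m(s, D) = ½ (m(s, D) = -¼*(-2) = ½)
G = -7
(((13 + m(-3, -1)) + G)*41)*(-12) = (((13 + ½) - 7)*41)*(-12) = ((27/2 - 7)*41)*(-12) = ((13/2)*41)*(-12) = (533/2)*(-12) = -3198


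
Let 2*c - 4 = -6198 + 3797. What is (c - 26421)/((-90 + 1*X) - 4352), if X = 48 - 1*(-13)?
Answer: 55239/8762 ≈ 6.3044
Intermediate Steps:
c = -2397/2 (c = 2 + (-6198 + 3797)/2 = 2 + (½)*(-2401) = 2 - 2401/2 = -2397/2 ≈ -1198.5)
X = 61 (X = 48 + 13 = 61)
(c - 26421)/((-90 + 1*X) - 4352) = (-2397/2 - 26421)/((-90 + 1*61) - 4352) = -55239/(2*((-90 + 61) - 4352)) = -55239/(2*(-29 - 4352)) = -55239/2/(-4381) = -55239/2*(-1/4381) = 55239/8762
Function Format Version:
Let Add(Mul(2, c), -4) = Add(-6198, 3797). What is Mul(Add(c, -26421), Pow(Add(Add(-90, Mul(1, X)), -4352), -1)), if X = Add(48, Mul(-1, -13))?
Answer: Rational(55239, 8762) ≈ 6.3044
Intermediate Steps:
c = Rational(-2397, 2) (c = Add(2, Mul(Rational(1, 2), Add(-6198, 3797))) = Add(2, Mul(Rational(1, 2), -2401)) = Add(2, Rational(-2401, 2)) = Rational(-2397, 2) ≈ -1198.5)
X = 61 (X = Add(48, 13) = 61)
Mul(Add(c, -26421), Pow(Add(Add(-90, Mul(1, X)), -4352), -1)) = Mul(Add(Rational(-2397, 2), -26421), Pow(Add(Add(-90, Mul(1, 61)), -4352), -1)) = Mul(Rational(-55239, 2), Pow(Add(Add(-90, 61), -4352), -1)) = Mul(Rational(-55239, 2), Pow(Add(-29, -4352), -1)) = Mul(Rational(-55239, 2), Pow(-4381, -1)) = Mul(Rational(-55239, 2), Rational(-1, 4381)) = Rational(55239, 8762)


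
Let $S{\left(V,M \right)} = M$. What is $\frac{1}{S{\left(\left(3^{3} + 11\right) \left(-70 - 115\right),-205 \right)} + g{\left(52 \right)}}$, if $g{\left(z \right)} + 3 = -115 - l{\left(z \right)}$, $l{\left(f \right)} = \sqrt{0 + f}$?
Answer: $- \frac{323}{104277} + \frac{2 \sqrt{13}}{104277} \approx -0.0030284$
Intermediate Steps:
$l{\left(f \right)} = \sqrt{f}$
$g{\left(z \right)} = -118 - \sqrt{z}$ ($g{\left(z \right)} = -3 - \left(115 + \sqrt{z}\right) = -118 - \sqrt{z}$)
$\frac{1}{S{\left(\left(3^{3} + 11\right) \left(-70 - 115\right),-205 \right)} + g{\left(52 \right)}} = \frac{1}{-205 - \left(118 + \sqrt{52}\right)} = \frac{1}{-205 - \left(118 + 2 \sqrt{13}\right)} = \frac{1}{-323 - 2 \sqrt{13}}$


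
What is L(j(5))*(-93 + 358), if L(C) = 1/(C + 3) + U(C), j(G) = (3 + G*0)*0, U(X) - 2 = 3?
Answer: 4240/3 ≈ 1413.3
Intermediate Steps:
U(X) = 5 (U(X) = 2 + 3 = 5)
j(G) = 0 (j(G) = (3 + 0)*0 = 3*0 = 0)
L(C) = 5 + 1/(3 + C) (L(C) = 1/(C + 3) + 5 = 1/(3 + C) + 5 = 5 + 1/(3 + C))
L(j(5))*(-93 + 358) = ((16 + 5*0)/(3 + 0))*(-93 + 358) = ((16 + 0)/3)*265 = ((⅓)*16)*265 = (16/3)*265 = 4240/3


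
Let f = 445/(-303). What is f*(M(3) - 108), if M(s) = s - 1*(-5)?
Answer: 44500/303 ≈ 146.86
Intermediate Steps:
M(s) = 5 + s (M(s) = s + 5 = 5 + s)
f = -445/303 (f = 445*(-1/303) = -445/303 ≈ -1.4686)
f*(M(3) - 108) = -445*((5 + 3) - 108)/303 = -445*(8 - 108)/303 = -445/303*(-100) = 44500/303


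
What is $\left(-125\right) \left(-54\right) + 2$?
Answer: $6752$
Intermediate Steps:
$\left(-125\right) \left(-54\right) + 2 = 6750 + 2 = 6752$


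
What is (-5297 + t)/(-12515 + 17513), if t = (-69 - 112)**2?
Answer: 13732/2499 ≈ 5.4950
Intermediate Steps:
t = 32761 (t = (-181)**2 = 32761)
(-5297 + t)/(-12515 + 17513) = (-5297 + 32761)/(-12515 + 17513) = 27464/4998 = 27464*(1/4998) = 13732/2499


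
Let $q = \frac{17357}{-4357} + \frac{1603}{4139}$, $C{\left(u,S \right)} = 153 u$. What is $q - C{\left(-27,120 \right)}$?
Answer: $\frac{74432040261}{18033623} \approx 4127.4$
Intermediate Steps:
$q = - \frac{64856352}{18033623}$ ($q = 17357 \left(- \frac{1}{4357}\right) + 1603 \cdot \frac{1}{4139} = - \frac{17357}{4357} + \frac{1603}{4139} = - \frac{64856352}{18033623} \approx -3.5964$)
$q - C{\left(-27,120 \right)} = - \frac{64856352}{18033623} - 153 \left(-27\right) = - \frac{64856352}{18033623} - -4131 = - \frac{64856352}{18033623} + 4131 = \frac{74432040261}{18033623}$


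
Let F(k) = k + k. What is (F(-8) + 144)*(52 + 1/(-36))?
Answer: 59872/9 ≈ 6652.4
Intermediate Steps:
F(k) = 2*k
(F(-8) + 144)*(52 + 1/(-36)) = (2*(-8) + 144)*(52 + 1/(-36)) = (-16 + 144)*(52 - 1/36) = 128*(1871/36) = 59872/9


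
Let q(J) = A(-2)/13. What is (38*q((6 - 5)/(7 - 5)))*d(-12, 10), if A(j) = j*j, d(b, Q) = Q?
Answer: 1520/13 ≈ 116.92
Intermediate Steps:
A(j) = j**2
q(J) = 4/13 (q(J) = (-2)**2/13 = 4*(1/13) = 4/13)
(38*q((6 - 5)/(7 - 5)))*d(-12, 10) = (38*(4/13))*10 = (152/13)*10 = 1520/13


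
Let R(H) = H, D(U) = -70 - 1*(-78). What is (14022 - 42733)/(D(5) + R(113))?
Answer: -28711/121 ≈ -237.28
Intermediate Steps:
D(U) = 8 (D(U) = -70 + 78 = 8)
(14022 - 42733)/(D(5) + R(113)) = (14022 - 42733)/(8 + 113) = -28711/121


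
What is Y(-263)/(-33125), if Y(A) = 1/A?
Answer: 1/8711875 ≈ 1.1479e-7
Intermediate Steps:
Y(-263)/(-33125) = 1/(-263*(-33125)) = -1/263*(-1/33125) = 1/8711875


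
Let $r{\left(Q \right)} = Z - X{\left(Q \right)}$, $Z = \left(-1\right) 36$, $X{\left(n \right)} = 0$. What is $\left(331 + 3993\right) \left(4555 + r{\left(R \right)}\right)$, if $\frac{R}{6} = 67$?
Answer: $19540156$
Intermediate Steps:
$R = 402$ ($R = 6 \cdot 67 = 402$)
$Z = -36$
$r{\left(Q \right)} = -36$ ($r{\left(Q \right)} = -36 - 0 = -36 + 0 = -36$)
$\left(331 + 3993\right) \left(4555 + r{\left(R \right)}\right) = \left(331 + 3993\right) \left(4555 - 36\right) = 4324 \cdot 4519 = 19540156$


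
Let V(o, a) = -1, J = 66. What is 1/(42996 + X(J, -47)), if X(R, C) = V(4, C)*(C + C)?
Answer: 1/43090 ≈ 2.3207e-5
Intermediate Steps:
X(R, C) = -2*C (X(R, C) = -(C + C) = -2*C)
1/(42996 + X(J, -47)) = 1/(42996 - 2*(-47)) = 1/(42996 + 94) = 1/43090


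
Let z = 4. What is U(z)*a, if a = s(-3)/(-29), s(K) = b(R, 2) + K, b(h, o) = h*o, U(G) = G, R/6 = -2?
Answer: 108/29 ≈ 3.7241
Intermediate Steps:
R = -12 (R = 6*(-2) = -12)
s(K) = -24 + K (s(K) = -12*2 + K = -24 + K)
a = 27/29 (a = (-24 - 3)/(-29) = -27*(-1/29) = 27/29 ≈ 0.93103)
U(z)*a = 4*(27/29) = 108/29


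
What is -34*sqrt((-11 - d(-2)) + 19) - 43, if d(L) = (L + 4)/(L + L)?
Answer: -43 - 17*sqrt(34) ≈ -142.13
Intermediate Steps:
d(L) = (4 + L)/(2*L) (d(L) = (4 + L)/((2*L)) = (4 + L)*(1/(2*L)) = (4 + L)/(2*L))
-34*sqrt((-11 - d(-2)) + 19) - 43 = -34*sqrt((-11 - (4 - 2)/(2*(-2))) + 19) - 43 = -34*sqrt((-11 - (-1)*2/(2*2)) + 19) - 43 = -34*sqrt((-11 - 1*(-1/2)) + 19) - 43 = -34*sqrt((-11 + 1/2) + 19) - 43 = -34*sqrt(-21/2 + 19) - 43 = -17*sqrt(34) - 43 = -43 - 17*sqrt(34)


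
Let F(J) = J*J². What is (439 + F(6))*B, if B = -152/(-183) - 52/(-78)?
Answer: 179470/183 ≈ 980.71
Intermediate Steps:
B = 274/183 (B = -152*(-1/183) - 52*(-1/78) = 152/183 + ⅔ = 274/183 ≈ 1.4973)
F(J) = J³
(439 + F(6))*B = (439 + 6³)*(274/183) = (439 + 216)*(274/183) = 655*(274/183) = 179470/183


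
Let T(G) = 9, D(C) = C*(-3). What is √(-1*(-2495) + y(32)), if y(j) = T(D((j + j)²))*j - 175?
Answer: 4*√163 ≈ 51.069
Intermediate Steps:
D(C) = -3*C
y(j) = -175 + 9*j (y(j) = 9*j - 175 = -175 + 9*j)
√(-1*(-2495) + y(32)) = √(-1*(-2495) + (-175 + 9*32)) = √(2495 + (-175 + 288)) = √(2495 + 113) = √2608 = 4*√163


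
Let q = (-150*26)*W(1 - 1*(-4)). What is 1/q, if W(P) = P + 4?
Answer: -1/35100 ≈ -2.8490e-5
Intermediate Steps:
W(P) = 4 + P
q = -35100 (q = (-150*26)*(4 + (1 - 1*(-4))) = -3900*(4 + (1 + 4)) = -3900*(4 + 5) = -3900*9 = -35100)
1/q = 1/(-35100) = -1/35100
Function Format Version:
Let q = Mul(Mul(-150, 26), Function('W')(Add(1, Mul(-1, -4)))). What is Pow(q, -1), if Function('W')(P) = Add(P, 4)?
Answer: Rational(-1, 35100) ≈ -2.8490e-5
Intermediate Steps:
Function('W')(P) = Add(4, P)
q = -35100 (q = Mul(Mul(-150, 26), Add(4, Add(1, Mul(-1, -4)))) = Mul(-3900, Add(4, Add(1, 4))) = Mul(-3900, Add(4, 5)) = Mul(-3900, 9) = -35100)
Pow(q, -1) = Pow(-35100, -1) = Rational(-1, 35100)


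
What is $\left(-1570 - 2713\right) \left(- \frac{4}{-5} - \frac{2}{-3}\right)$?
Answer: $- \frac{94226}{15} \approx -6281.7$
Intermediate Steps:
$\left(-1570 - 2713\right) \left(- \frac{4}{-5} - \frac{2}{-3}\right) = - 4283 \left(\left(-4\right) \left(- \frac{1}{5}\right) - - \frac{2}{3}\right) = - 4283 \left(\frac{4}{5} + \frac{2}{3}\right) = \left(-4283\right) \frac{22}{15} = - \frac{94226}{15}$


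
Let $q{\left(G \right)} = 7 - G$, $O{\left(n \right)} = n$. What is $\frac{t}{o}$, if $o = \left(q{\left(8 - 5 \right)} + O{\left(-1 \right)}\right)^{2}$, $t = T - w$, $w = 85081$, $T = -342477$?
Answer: $- \frac{427558}{9} \approx -47506.0$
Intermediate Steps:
$t = -427558$ ($t = -342477 - 85081 = -427558$)
$o = 9$ ($o = \left(\left(7 - \left(8 - 5\right)\right) - 1\right)^{2} = \left(\left(7 - 3\right) - 1\right)^{2} = \left(4 - 1\right)^{2} = 3^{2} = 9$)
$\frac{t}{o} = - \frac{427558}{9}$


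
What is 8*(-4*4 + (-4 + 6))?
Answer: -112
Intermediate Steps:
8*(-4*4 + (-4 + 6)) = 8*(-16 + 2) = 8*(-14) = -112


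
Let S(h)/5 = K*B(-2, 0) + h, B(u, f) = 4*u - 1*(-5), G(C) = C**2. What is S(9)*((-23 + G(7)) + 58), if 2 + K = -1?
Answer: 7560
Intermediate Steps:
K = -3 (K = -2 - 1 = -3)
B(u, f) = 5 + 4*u (B(u, f) = 4*u + 5 = 5 + 4*u)
S(h) = 45 + 5*h (S(h) = 5*(-3*(5 + 4*(-2)) + h) = 5*(-3*(5 - 8) + h) = 5*(-3*(-3) + h) = 5*(9 + h) = 45 + 5*h)
S(9)*((-23 + G(7)) + 58) = (45 + 5*9)*((-23 + 7**2) + 58) = (45 + 45)*((-23 + 49) + 58) = 90*(26 + 58) = 90*84 = 7560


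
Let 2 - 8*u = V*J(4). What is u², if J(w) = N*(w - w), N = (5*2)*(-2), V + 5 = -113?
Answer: 1/16 ≈ 0.062500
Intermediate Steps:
V = -118 (V = -5 - 113 = -118)
N = -20 (N = 10*(-2) = -20)
J(w) = 0 (J(w) = -20*(w - w) = -20*0 = 0)
u = ¼ (u = ¼ - (-59)*0/4 = ¼ - ⅛*0 = ¼ + 0 = ¼ ≈ 0.25000)
u² = (¼)² = 1/16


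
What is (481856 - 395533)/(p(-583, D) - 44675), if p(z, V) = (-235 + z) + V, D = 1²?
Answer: -86323/45492 ≈ -1.8975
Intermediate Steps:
D = 1
p(z, V) = -235 + V + z
(481856 - 395533)/(p(-583, D) - 44675) = (481856 - 395533)/((-235 + 1 - 583) - 44675) = 86323/(-817 - 44675) = 86323/(-45492) = 86323*(-1/45492) = -86323/45492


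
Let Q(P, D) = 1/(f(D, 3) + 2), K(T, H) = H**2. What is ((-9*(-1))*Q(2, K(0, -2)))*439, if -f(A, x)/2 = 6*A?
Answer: -3951/46 ≈ -85.891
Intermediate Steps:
f(A, x) = -12*A
Q(P, D) = 1/(2 - 12*D) (Q(P, D) = 1/(-12*D + 2) = 1/(2 - 12*D))
((-9*(-1))*Q(2, K(0, -2)))*439 = ((-9*(-1))*(-1/(-2 + 12*(-2)**2)))*439 = ((-3*(-3))*(-1/(-2 + 12*4)))*439 = (9*(-1/(-2 + 48)))*439 = (9*(-1/46))*439 = -9/46*439 = -3951/46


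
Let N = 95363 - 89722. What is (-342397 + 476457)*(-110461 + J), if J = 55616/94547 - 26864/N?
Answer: -7898205859602193940/533339627 ≈ -1.4809e+10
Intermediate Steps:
N = 5641
J = -2226180752/533339627 (J = 55616/94547 - 26864/5641 = -2226180752/533339627 ≈ -4.1740)
(-342397 + 476457)*(-110461 + J) = (-342397 + 476457)*(-110461 - 2226180752/533339627) = 134060*(-58915454718799/533339627) = -7898205859602193940/533339627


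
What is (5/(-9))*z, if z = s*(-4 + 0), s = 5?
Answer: 100/9 ≈ 11.111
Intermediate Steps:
z = -20 (z = 5*(-4 + 0) = 5*(-4) = -20)
(5/(-9))*z = (5/(-9))*(-20) = (5*(-⅑))*(-20) = -5/9*(-20) = 100/9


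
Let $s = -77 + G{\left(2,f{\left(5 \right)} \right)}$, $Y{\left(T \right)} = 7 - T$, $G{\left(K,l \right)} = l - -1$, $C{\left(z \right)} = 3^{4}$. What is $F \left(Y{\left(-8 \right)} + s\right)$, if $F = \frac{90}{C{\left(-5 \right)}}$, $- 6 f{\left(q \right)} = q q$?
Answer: $- \frac{1955}{27} \approx -72.407$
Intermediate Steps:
$f{\left(q \right)} = - \frac{q^{2}}{6}$ ($f{\left(q \right)} = - \frac{q q}{6} = - \frac{q^{2}}{6}$)
$C{\left(z \right)} = 81$
$G{\left(K,l \right)} = 1 + l$ ($G{\left(K,l \right)} = l + 1 = 1 + l$)
$s = - \frac{481}{6}$ ($s = -77 + \left(1 - \frac{5^{2}}{6}\right) = -77 + \left(1 - \frac{25}{6}\right) = -77 - \frac{19}{6} = - \frac{481}{6} \approx -80.167$)
$F = \frac{10}{9}$ ($F = \frac{90}{81} = 90 \cdot \frac{1}{81} = \frac{10}{9} \approx 1.1111$)
$F \left(Y{\left(-8 \right)} + s\right) = \frac{10 \left(\left(7 - -8\right) - \frac{481}{6}\right)}{9} = \frac{10 \left(\left(7 + 8\right) - \frac{481}{6}\right)}{9} = \frac{10 \left(15 - \frac{481}{6}\right)}{9} = \frac{10}{9} \left(- \frac{391}{6}\right) = - \frac{1955}{27}$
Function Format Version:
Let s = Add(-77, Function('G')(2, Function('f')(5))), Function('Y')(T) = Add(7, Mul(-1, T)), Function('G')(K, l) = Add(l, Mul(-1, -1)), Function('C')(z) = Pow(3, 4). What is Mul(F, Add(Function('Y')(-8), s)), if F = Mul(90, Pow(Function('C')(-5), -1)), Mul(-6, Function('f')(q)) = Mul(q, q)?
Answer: Rational(-1955, 27) ≈ -72.407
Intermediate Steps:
Function('f')(q) = Mul(Rational(-1, 6), Pow(q, 2)) (Function('f')(q) = Mul(Rational(-1, 6), Mul(q, q)) = Mul(Rational(-1, 6), Pow(q, 2)))
Function('C')(z) = 81
Function('G')(K, l) = Add(1, l) (Function('G')(K, l) = Add(l, 1) = Add(1, l))
s = Rational(-481, 6) (s = Add(-77, Add(1, Mul(Rational(-1, 6), Pow(5, 2)))) = Add(-77, Add(1, Mul(Rational(-1, 6), 25))) = Add(-77, Add(1, Rational(-25, 6))) = Add(-77, Rational(-19, 6)) = Rational(-481, 6) ≈ -80.167)
F = Rational(10, 9) (F = Mul(90, Pow(81, -1)) = Mul(90, Rational(1, 81)) = Rational(10, 9) ≈ 1.1111)
Mul(F, Add(Function('Y')(-8), s)) = Mul(Rational(10, 9), Add(Add(7, Mul(-1, -8)), Rational(-481, 6))) = Mul(Rational(10, 9), Add(Add(7, 8), Rational(-481, 6))) = Mul(Rational(10, 9), Add(15, Rational(-481, 6))) = Mul(Rational(10, 9), Rational(-391, 6)) = Rational(-1955, 27)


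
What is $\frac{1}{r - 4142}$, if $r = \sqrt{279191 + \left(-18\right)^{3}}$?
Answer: $- \frac{4142}{16882805} - \frac{\sqrt{273359}}{16882805} \approx -0.00027631$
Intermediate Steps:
$r = \sqrt{273359}$ ($r = \sqrt{279191 - 5832} = \sqrt{273359} \approx 522.84$)
$\frac{1}{r - 4142} = \frac{1}{\sqrt{273359} - 4142} = \frac{1}{-4142 + \sqrt{273359}}$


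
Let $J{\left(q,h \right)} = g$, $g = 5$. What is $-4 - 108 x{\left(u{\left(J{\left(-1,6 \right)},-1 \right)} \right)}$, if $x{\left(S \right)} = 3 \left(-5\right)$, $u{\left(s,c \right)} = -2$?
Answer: $1616$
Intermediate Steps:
$J{\left(q,h \right)} = 5$
$x{\left(S \right)} = -15$
$-4 - 108 x{\left(u{\left(J{\left(-1,6 \right)},-1 \right)} \right)} = -4 - -1620 = -4 + 1620 = 1616$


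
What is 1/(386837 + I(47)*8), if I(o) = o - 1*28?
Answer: 1/386989 ≈ 2.5841e-6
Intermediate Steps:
I(o) = -28 + o (I(o) = o - 28 = -28 + o)
1/(386837 + I(47)*8) = 1/(386837 + (-28 + 47)*8) = 1/(386837 + 19*8) = 1/(386837 + 152) = 1/386989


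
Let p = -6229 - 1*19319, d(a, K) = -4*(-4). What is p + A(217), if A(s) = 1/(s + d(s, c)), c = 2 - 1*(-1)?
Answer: -5952683/233 ≈ -25548.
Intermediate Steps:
c = 3 (c = 2 + 1 = 3)
d(a, K) = 16
A(s) = 1/(16 + s) (A(s) = 1/(s + 16) = 1/(16 + s))
p = -25548 (p = -6229 - 19319 = -25548)
p + A(217) = -25548 + 1/(16 + 217) = -25548 + 1/233 = -5952683/233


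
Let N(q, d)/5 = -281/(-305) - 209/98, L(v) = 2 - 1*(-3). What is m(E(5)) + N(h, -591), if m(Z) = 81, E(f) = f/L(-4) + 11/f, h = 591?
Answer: 448011/5978 ≈ 74.943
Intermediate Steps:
L(v) = 5 (L(v) = 2 + 3 = 5)
E(f) = 11/f + f/5 (E(f) = f/5 + 11/f = 11/f + f/5)
N(q, d) = -36207/5978 (N(q, d) = 5*(-281/(-305) - 209/98) = 5*(-281*(-1/305) - 209*1/98) = 5*(281/305 - 209/98) = 5*(-36207/29890) = -36207/5978)
m(E(5)) + N(h, -591) = 81 - 36207/5978 = 448011/5978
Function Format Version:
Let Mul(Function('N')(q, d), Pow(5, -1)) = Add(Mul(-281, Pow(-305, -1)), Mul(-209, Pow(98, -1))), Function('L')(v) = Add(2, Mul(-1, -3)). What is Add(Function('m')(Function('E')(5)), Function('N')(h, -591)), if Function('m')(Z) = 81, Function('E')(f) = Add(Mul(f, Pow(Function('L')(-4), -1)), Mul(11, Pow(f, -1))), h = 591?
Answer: Rational(448011, 5978) ≈ 74.943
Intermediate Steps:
Function('L')(v) = 5 (Function('L')(v) = Add(2, 3) = 5)
Function('E')(f) = Add(Mul(11, Pow(f, -1)), Mul(Rational(1, 5), f)) (Function('E')(f) = Add(Mul(f, Pow(5, -1)), Mul(11, Pow(f, -1))) = Add(Mul(f, Rational(1, 5)), Mul(11, Pow(f, -1))) = Add(Mul(Rational(1, 5), f), Mul(11, Pow(f, -1))) = Add(Mul(11, Pow(f, -1)), Mul(Rational(1, 5), f)))
Function('N')(q, d) = Rational(-36207, 5978) (Function('N')(q, d) = Mul(5, Add(Mul(-281, Pow(-305, -1)), Mul(-209, Pow(98, -1)))) = Mul(5, Add(Mul(-281, Rational(-1, 305)), Mul(-209, Rational(1, 98)))) = Mul(5, Add(Rational(281, 305), Rational(-209, 98))) = Mul(5, Rational(-36207, 29890)) = Rational(-36207, 5978))
Add(Function('m')(Function('E')(5)), Function('N')(h, -591)) = Add(81, Rational(-36207, 5978)) = Rational(448011, 5978)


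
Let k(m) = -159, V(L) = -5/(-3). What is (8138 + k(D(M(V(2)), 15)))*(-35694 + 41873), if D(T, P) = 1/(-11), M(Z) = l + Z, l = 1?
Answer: 49302241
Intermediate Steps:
V(L) = 5/3 (V(L) = -5*(-1/3) = 5/3)
M(Z) = 1 + Z
D(T, P) = -1/11
(8138 + k(D(M(V(2)), 15)))*(-35694 + 41873) = (8138 - 159)*(-35694 + 41873) = 7979*6179 = 49302241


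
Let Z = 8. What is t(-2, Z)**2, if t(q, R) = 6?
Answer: 36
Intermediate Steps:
t(-2, Z)**2 = 6**2 = 36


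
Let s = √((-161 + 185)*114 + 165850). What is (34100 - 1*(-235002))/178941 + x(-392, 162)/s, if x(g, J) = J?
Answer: 269102/178941 + 81*√168586/84293 ≈ 1.8984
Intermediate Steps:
s = √168586 (s = √(24*114 + 165850) = √(2736 + 165850) = √168586 ≈ 410.59)
(34100 - 1*(-235002))/178941 + x(-392, 162)/s = (34100 - 1*(-235002))/178941 + 162/(√168586) = (34100 + 235002)*(1/178941) + 162*(√168586/168586) = 269102*(1/178941) + 81*√168586/84293 = 269102/178941 + 81*√168586/84293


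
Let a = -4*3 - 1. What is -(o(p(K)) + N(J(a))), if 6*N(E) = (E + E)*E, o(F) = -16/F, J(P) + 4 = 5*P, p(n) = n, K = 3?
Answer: -4745/3 ≈ -1581.7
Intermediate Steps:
a = -13 (a = -12 - 1 = -13)
J(P) = -4 + 5*P
N(E) = E**2/3 (N(E) = ((E + E)*E)/6 = ((2*E)*E)/6 = (2*E**2)/6 = E**2/3)
-(o(p(K)) + N(J(a))) = -(-16/3 + (-4 + 5*(-13))**2/3) = -(-16*1/3 + (-4 - 65)**2/3) = -(-16/3 + (1/3)*(-69)**2) = -(-16/3 + (1/3)*4761) = -(-16/3 + 1587) = -1*4745/3 = -4745/3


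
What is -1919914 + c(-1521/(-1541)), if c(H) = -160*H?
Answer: -2958830834/1541 ≈ -1.9201e+6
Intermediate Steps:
-1919914 + c(-1521/(-1541)) = -1919914 - (-243360)/(-1541) = -1919914 - (-243360)*(-1)/1541 = -1919914 - 160*1521/1541 = -1919914 - 243360/1541 = -2958830834/1541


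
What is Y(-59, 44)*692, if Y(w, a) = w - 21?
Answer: -55360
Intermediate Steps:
Y(w, a) = -21 + w
Y(-59, 44)*692 = (-21 - 59)*692 = -80*692 = -55360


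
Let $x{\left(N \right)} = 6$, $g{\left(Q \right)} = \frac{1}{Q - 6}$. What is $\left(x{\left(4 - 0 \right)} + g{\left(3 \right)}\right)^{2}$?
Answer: $\frac{289}{9} \approx 32.111$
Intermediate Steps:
$g{\left(Q \right)} = \frac{1}{-6 + Q}$
$\left(x{\left(4 - 0 \right)} + g{\left(3 \right)}\right)^{2} = \left(6 + \frac{1}{-6 + 3}\right)^{2} = \left(6 + \frac{1}{-3}\right)^{2} = \left(6 - \frac{1}{3}\right)^{2} = \left(\frac{17}{3}\right)^{2} = \frac{289}{9}$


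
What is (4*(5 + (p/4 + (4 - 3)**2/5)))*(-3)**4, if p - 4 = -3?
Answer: 8829/5 ≈ 1765.8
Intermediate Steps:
p = 1 (p = 4 - 3 = 1)
(4*(5 + (p/4 + (4 - 3)**2/5)))*(-3)**4 = (4*(5 + (1/4 + (4 - 3)**2/5)))*(-3)**4 = (4*(5 + (1*(1/4) + 1**2*(1/5))))*81 = (4*(5 + (1/4 + 1*(1/5))))*81 = (4*(5 + (1/4 + 1/5)))*81 = (4*(5 + 9/20))*81 = (4*(109/20))*81 = (109/5)*81 = 8829/5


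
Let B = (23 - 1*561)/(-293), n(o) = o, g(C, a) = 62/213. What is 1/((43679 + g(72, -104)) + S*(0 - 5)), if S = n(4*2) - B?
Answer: 62409/2724057487 ≈ 2.2910e-5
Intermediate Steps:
g(C, a) = 62/213 (g(C, a) = 62*(1/213) = 62/213)
B = 538/293 (B = (23 - 561)*(-1/293) = -538*(-1/293) = 538/293 ≈ 1.8362)
S = 1806/293 (S = 4*2 - 1*538/293 = 8 - 538/293 = 1806/293 ≈ 6.1638)
1/((43679 + g(72, -104)) + S*(0 - 5)) = 1/((43679 + 62/213) + 1806*(0 - 5)/293) = 1/(9303689/213 + (1806/293)*(-5)) = 1/(9303689/213 - 9030/293) = 1/(2724057487/62409) = 62409/2724057487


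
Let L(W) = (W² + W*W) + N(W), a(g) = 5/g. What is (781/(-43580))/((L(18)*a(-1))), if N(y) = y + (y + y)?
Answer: 781/152965800 ≈ 5.1057e-6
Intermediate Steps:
N(y) = 3*y (N(y) = y + 2*y = 3*y)
L(W) = 2*W² + 3*W (L(W) = (W² + W*W) + 3*W = (W² + W²) + 3*W = 2*W² + 3*W)
(781/(-43580))/((L(18)*a(-1))) = (781/(-43580))/(((18*(3 + 2*18))*(5/(-1)))) = (781*(-1/43580))/(((18*(3 + 36))*(5*(-1)))) = -781/(43580*((18*39)*(-5))) = -781/(43580*(702*(-5))) = -781/43580/(-3510) = -781/43580*(-1/3510) = 781/152965800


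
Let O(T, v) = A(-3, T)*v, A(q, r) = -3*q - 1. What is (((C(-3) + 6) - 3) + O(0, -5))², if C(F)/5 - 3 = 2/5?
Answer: 400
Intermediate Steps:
A(q, r) = -1 - 3*q
C(F) = 17 (C(F) = 15 + 5*(2/5) = 15 + 5*(2*(⅕)) = 15 + 5*(⅖) = 15 + 2 = 17)
O(T, v) = 8*v (O(T, v) = (-1 - 3*(-3))*v = (-1 + 9)*v = 8*v)
(((C(-3) + 6) - 3) + O(0, -5))² = (((17 + 6) - 3) + 8*(-5))² = ((23 - 3) - 40)² = (20 - 40)² = (-20)² = 400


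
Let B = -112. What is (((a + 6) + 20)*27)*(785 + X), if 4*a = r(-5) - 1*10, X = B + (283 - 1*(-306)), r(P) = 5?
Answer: 1686663/2 ≈ 8.4333e+5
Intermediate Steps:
X = 477 (X = -112 + (283 - 1*(-306)) = -112 + (283 + 306) = -112 + 589 = 477)
a = -5/4 (a = (5 - 1*10)/4 = (5 - 10)/4 = (1/4)*(-5) = -5/4 ≈ -1.2500)
(((a + 6) + 20)*27)*(785 + X) = (((-5/4 + 6) + 20)*27)*(785 + 477) = ((19/4 + 20)*27)*1262 = ((99/4)*27)*1262 = (2673/4)*1262 = 1686663/2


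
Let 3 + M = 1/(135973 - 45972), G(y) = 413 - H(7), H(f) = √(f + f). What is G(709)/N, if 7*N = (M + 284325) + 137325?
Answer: 260192891/37948651648 - 630007*√14/37948651648 ≈ 0.0067943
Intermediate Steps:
H(f) = √2*√f (H(f) = √(2*f) = √2*√f)
G(y) = 413 - √14 (G(y) = 413 - √2*√7 = 413 - √14)
M = -270002/90001 (M = -3 + 1/(135973 - 45972) = -3 + 1/90001 = -270002/90001 ≈ -3.0000)
N = 37948651648/630007 (N = ((-270002/90001 + 284325) + 137325)/7 = (25589264323/90001 + 137325)/7 = (⅐)*(37948651648/90001) = 37948651648/630007 ≈ 60235.)
G(709)/N = (413 - √14)/(37948651648/630007) = (413 - √14)*(630007/37948651648) = 260192891/37948651648 - 630007*√14/37948651648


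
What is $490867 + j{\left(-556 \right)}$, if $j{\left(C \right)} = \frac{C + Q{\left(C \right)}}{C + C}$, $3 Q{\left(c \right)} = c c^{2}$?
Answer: $\frac{3254341}{6} \approx 5.4239 \cdot 10^{5}$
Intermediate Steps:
$Q{\left(c \right)} = \frac{c^{3}}{3}$ ($Q{\left(c \right)} = \frac{c c^{2}}{3} = \frac{c^{3}}{3}$)
$j{\left(C \right)} = \frac{C + \frac{C^{3}}{3}}{2 C}$ ($j{\left(C \right)} = \frac{C + \frac{C^{3}}{3}}{C + C} = \frac{C + \frac{C^{3}}{3}}{2 C}$)
$490867 + j{\left(-556 \right)} = 490867 + \left(\frac{1}{2} + \frac{\left(-556\right)^{2}}{6}\right) = 490867 + \left(\frac{1}{2} + \frac{1}{6} \cdot 309136\right) = 490867 + \left(\frac{1}{2} + \frac{154568}{3}\right) = 490867 + \frac{309139}{6} = \frac{3254341}{6}$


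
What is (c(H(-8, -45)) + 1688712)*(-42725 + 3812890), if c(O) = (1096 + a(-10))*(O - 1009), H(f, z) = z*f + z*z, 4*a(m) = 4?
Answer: 12057681380360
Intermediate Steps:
a(m) = 1 (a(m) = (¼)*4 = 1)
H(f, z) = z² + f*z (H(f, z) = f*z + z² = z² + f*z)
c(O) = -1106873 + 1097*O (c(O) = (1096 + 1)*(O - 1009) = 1097*(-1009 + O) = -1106873 + 1097*O)
(c(H(-8, -45)) + 1688712)*(-42725 + 3812890) = ((-1106873 + 1097*(-45*(-8 - 45))) + 1688712)*(-42725 + 3812890) = ((-1106873 + 1097*(-45*(-53))) + 1688712)*3770165 = ((-1106873 + 1097*2385) + 1688712)*3770165 = ((-1106873 + 2616345) + 1688712)*3770165 = (1509472 + 1688712)*3770165 = 3198184*3770165 = 12057681380360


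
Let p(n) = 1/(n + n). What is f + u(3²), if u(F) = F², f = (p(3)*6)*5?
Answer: 86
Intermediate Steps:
p(n) = 1/(2*n)
f = 5 (f = (((½)/3)*6)*5 = (((½)*(⅓))*6)*5 = ((⅙)*6)*5 = 1*5 = 5)
f + u(3²) = 5 + (3²)² = 5 + 9² = 5 + 81 = 86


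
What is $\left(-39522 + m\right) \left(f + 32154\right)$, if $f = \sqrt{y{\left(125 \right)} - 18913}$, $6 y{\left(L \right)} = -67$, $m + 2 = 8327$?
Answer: $-1003108338 - \frac{10399 i \sqrt{681270}}{2} \approx -1.0031 \cdot 10^{9} - 4.2916 \cdot 10^{6} i$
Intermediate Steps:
$m = 8325$ ($m = -2 + 8327 = 8325$)
$y{\left(L \right)} = - \frac{67}{6}$ ($y{\left(L \right)} = \frac{1}{6} \left(-67\right) = - \frac{67}{6}$)
$f = \frac{i \sqrt{681270}}{6}$ ($f = \sqrt{- \frac{67}{6} - 18913} = \sqrt{- \frac{113545}{6}} = \frac{i \sqrt{681270}}{6} \approx 137.57 i$)
$\left(-39522 + m\right) \left(f + 32154\right) = \left(-39522 + 8325\right) \left(\frac{i \sqrt{681270}}{6} + 32154\right) = - 31197 \left(32154 + \frac{i \sqrt{681270}}{6}\right) = -1003108338 - \frac{10399 i \sqrt{681270}}{2}$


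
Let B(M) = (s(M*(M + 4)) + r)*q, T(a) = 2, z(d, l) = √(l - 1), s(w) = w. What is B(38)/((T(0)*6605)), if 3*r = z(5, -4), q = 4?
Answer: 3192/6605 + 2*I*√5/19815 ≈ 0.48327 + 0.00022569*I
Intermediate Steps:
z(d, l) = √(-1 + l)
r = I*√5/3 (r = √(-1 - 4)/3 = √(-5)/3 = (I*√5)/3 = I*√5/3 ≈ 0.74536*I)
B(M) = 4*M*(4 + M) + 4*I*√5/3 (B(M) = (M*(M + 4) + I*√5/3)*4 = (M*(4 + M) + I*√5/3)*4 = 4*M*(4 + M) + 4*I*√5/3)
B(38)/((T(0)*6605)) = (4*38*(4 + 38) + 4*I*√5/3)/((2*6605)) = (4*38*42 + 4*I*√5/3)/13210 = (6384 + 4*I*√5/3)*(1/13210) = 3192/6605 + 2*I*√5/19815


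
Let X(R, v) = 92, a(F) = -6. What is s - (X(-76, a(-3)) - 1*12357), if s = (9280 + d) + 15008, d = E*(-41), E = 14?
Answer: 35979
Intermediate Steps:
d = -574 (d = 14*(-41) = -574)
s = 23714 (s = (9280 - 574) + 15008 = 8706 + 15008 = 23714)
s - (X(-76, a(-3)) - 1*12357) = 23714 - (92 - 1*12357) = 23714 - (92 - 12357) = 23714 - 1*(-12265) = 23714 + 12265 = 35979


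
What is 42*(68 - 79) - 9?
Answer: -471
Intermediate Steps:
42*(68 - 79) - 9 = 42*(-11) - 9 = -462 - 9 = -471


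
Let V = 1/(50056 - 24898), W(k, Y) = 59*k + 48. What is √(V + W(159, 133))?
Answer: √5967849510714/25158 ≈ 97.103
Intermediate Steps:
W(k, Y) = 48 + 59*k
V = 1/25158 ≈ 3.9749e-5
√(V + W(159, 133)) = √(1/25158 + (48 + 59*159)) = √(1/25158 + (48 + 9381)) = √(1/25158 + 9429) = √(237214783/25158) = √5967849510714/25158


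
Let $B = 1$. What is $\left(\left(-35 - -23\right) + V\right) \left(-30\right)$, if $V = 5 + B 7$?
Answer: $0$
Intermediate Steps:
$V = 12$ ($V = 5 + 1 \cdot 7 = 5 + 7 = 12$)
$\left(\left(-35 - -23\right) + V\right) \left(-30\right) = \left(\left(-35 - -23\right) + 12\right) \left(-30\right) = \left(\left(-35 + 23\right) + 12\right) \left(-30\right) = \left(-12 + 12\right) \left(-30\right) = 0 \left(-30\right) = 0$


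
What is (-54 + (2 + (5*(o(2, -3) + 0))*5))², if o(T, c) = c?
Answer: 16129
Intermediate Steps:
(-54 + (2 + (5*(o(2, -3) + 0))*5))² = (-54 + (2 + (5*(-3 + 0))*5))² = (-54 + (2 + (5*(-3))*5))² = (-54 + (2 - 15*5))² = (-54 + (2 - 75))² = (-54 - 73)² = (-127)² = 16129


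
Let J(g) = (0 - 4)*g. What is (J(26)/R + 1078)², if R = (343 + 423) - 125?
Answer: 477334519236/410881 ≈ 1.1617e+6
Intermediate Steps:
J(g) = -4*g
R = 641 (R = 766 - 125 = 641)
(J(26)/R + 1078)² = (-4*26/641 + 1078)² = (-104*1/641 + 1078)² = (-104/641 + 1078)² = (690894/641)² = 477334519236/410881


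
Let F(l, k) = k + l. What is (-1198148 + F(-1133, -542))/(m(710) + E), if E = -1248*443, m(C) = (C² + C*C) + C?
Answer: -1199823/456046 ≈ -2.6309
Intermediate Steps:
m(C) = C + 2*C² (m(C) = (C² + C²) + C = 2*C² + C = C + 2*C²)
E = -552864
(-1198148 + F(-1133, -542))/(m(710) + E) = (-1198148 + (-542 - 1133))/(710*(1 + 2*710) - 552864) = (-1198148 - 1675)/(710*(1 + 1420) - 552864) = -1199823/(710*1421 - 552864) = -1199823/(1008910 - 552864) = -1199823/456046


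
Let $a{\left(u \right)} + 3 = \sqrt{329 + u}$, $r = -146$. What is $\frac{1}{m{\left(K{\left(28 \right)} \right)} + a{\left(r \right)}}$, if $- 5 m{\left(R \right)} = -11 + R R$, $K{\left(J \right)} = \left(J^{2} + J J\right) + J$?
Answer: $- \frac{509444}{259533188953} - \frac{\sqrt{183}}{259533188953} \approx -1.963 \cdot 10^{-6}$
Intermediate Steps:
$K{\left(J \right)} = J + 2 J^{2}$ ($K{\left(J \right)} = \left(J^{2} + J^{2}\right) + J = 2 J^{2} + J = J + 2 J^{2}$)
$m{\left(R \right)} = \frac{11}{5} - \frac{R^{2}}{5}$ ($m{\left(R \right)} = - \frac{-11 + R R}{5} = - \frac{-11 + R^{2}}{5} = \frac{11}{5} - \frac{R^{2}}{5}$)
$a{\left(u \right)} = -3 + \sqrt{329 + u}$
$\frac{1}{m{\left(K{\left(28 \right)} \right)} + a{\left(r \right)}} = \frac{1}{\left(\frac{11}{5} - \frac{\left(28 \left(1 + 2 \cdot 28\right)\right)^{2}}{5}\right) - \left(3 - \sqrt{329 - 146}\right)} = \frac{1}{\left(\frac{11}{5} - \frac{\left(28 \left(1 + 56\right)\right)^{2}}{5}\right) - \left(3 - \sqrt{183}\right)} = \frac{1}{\left(\frac{11}{5} - \frac{\left(28 \cdot 57\right)^{2}}{5}\right) - \left(3 - \sqrt{183}\right)} = \frac{1}{\left(\frac{11}{5} - \frac{1596^{2}}{5}\right) - \left(3 - \sqrt{183}\right)} = \frac{1}{\left(\frac{11}{5} - \frac{2547216}{5}\right) - \left(3 - \sqrt{183}\right)} = \frac{1}{-509441 - \left(3 - \sqrt{183}\right)} = \frac{1}{-509444 + \sqrt{183}}$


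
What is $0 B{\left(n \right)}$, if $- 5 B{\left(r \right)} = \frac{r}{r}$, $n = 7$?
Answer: $0$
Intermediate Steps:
$B{\left(r \right)} = - \frac{1}{5}$ ($B{\left(r \right)} = - \frac{r \frac{1}{r}}{5} = \left(- \frac{1}{5}\right) 1 = - \frac{1}{5}$)
$0 B{\left(n \right)} = 0 \left(- \frac{1}{5}\right) = 0$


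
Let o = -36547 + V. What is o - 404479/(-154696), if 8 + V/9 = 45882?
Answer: 58215448503/154696 ≈ 3.7632e+5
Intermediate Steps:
V = 412866 (V = -72 + 9*45882 = -72 + 412938 = 412866)
o = 376319 (o = -36547 + 412866 = 376319)
o - 404479/(-154696) = 376319 - 404479/(-154696) = 376319 - 404479*(-1/154696) = 376319 + 404479/154696 = 58215448503/154696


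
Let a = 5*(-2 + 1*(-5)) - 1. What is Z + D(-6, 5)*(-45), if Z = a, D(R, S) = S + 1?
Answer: -306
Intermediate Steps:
D(R, S) = 1 + S
a = -36 (a = 5*(-2 - 5) - 1 = 5*(-7) - 1 = -35 - 1 = -36)
Z = -36
Z + D(-6, 5)*(-45) = -36 + (1 + 5)*(-45) = -36 + 6*(-45) = -36 - 270 = -306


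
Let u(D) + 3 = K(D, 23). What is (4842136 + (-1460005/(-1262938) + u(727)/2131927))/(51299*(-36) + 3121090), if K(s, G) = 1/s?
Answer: 9478199776555360692477/2494418480773423053052 ≈ 3.7998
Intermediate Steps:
u(D) = -3 + 1/D
(4842136 + (-1460005/(-1262938) + u(727)/2131927))/(51299*(-36) + 3121090) = (4842136 + (-1460005/(-1262938) + (-3 + 1/727)/2131927))/(51299*(-36) + 3121090) = (4842136 + (-1460005*(-1/1262938) + (-3 + 1/727)*(1/2131927)))/(-1846764 + 3121090) = (4842136 + (1460005/1262938 - 2180/727*1/2131927))/1274326 = (4842136 + (1460005/1262938 - 2180/1549910929))*(1/1274326) = (4842136 + 2262874952689805/1957441408849402)*(1/1274326) = (9478199776555360692477/1957441408849402)*(1/1274326) = 9478199776555360692477/2494418480773423053052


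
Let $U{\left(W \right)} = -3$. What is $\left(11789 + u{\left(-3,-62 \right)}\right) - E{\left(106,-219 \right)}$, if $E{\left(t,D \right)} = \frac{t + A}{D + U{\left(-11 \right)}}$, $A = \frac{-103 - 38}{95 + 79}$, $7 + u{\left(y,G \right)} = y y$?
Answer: $\frac{151827017}{12876} \approx 11791.0$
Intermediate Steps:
$u{\left(y,G \right)} = -7 + y^{2}$ ($u{\left(y,G \right)} = -7 + y y = -7 + y^{2}$)
$A = - \frac{47}{58}$ ($A = - \frac{141}{174} = \left(-141\right) \frac{1}{174} = - \frac{47}{58} \approx -0.81034$)
$E{\left(t,D \right)} = \frac{- \frac{47}{58} + t}{-3 + D}$ ($E{\left(t,D \right)} = \frac{t - \frac{47}{58}}{D - 3} = \frac{- \frac{47}{58} + t}{-3 + D}$)
$\left(11789 + u{\left(-3,-62 \right)}\right) - E{\left(106,-219 \right)} = \left(11789 - \left(7 - \left(-3\right)^{2}\right)\right) - \frac{- \frac{47}{58} + 106}{-3 - 219} = \left(11789 + \left(-7 + 9\right)\right) - \frac{1}{-222} \cdot \frac{6101}{58} = \left(11789 + 2\right) - \left(- \frac{1}{222}\right) \frac{6101}{58} = 11791 - - \frac{6101}{12876} = 11791 + \frac{6101}{12876} = \frac{151827017}{12876}$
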